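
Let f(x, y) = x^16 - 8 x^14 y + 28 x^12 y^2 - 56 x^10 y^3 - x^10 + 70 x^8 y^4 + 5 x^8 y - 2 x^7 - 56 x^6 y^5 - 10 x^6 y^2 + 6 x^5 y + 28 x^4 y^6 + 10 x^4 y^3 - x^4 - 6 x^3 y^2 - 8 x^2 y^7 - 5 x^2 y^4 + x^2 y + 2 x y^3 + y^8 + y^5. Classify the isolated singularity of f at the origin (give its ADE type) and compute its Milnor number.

The Hessian of f at 0 is [[0, 0], [0, 0]] with rank 0, so corank 2. A Groebner basis of the Jacobian ideal J(f) in C{x,y} is {x^2*y^2 - x*y/2 - y^3/2, x^2*y + x*y^3, x^2/5 + 6*x*y^2/5 + y^4, x^3 + x*y/2 + y^3/2}; counting standard monomials gives mu = 9. Corank 2; j^3 = x^2*y has shape L^2 M (L != M), so D-series; mu = 9 gives D_9.

Type D9, Milnor number mu = 9.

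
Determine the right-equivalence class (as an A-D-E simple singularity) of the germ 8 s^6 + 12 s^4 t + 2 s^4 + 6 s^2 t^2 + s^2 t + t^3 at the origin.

D4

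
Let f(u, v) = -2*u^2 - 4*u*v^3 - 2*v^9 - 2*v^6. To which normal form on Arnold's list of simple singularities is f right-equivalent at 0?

A_8

The Hessian of f at 0 has rank 1. Corank 1: A-series; mu = 8 gives A_8.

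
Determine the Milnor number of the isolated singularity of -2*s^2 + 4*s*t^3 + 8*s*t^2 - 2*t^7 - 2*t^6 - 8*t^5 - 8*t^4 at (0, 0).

The Hessian of f at 0 is [[-4, 0], [0, 0]] with rank 1, so corank 1. A Groebner basis of the Jacobian ideal J(f) in C{s,t} is {s^3, s^2*t - s^2 + 4*s*t - 8*s + 16*t^2, -s^2/4 + s*t^2 - s*t + 2*s - 4*t^2, -s + t^3 + 2*t^2}; counting standard monomials gives mu = 6. Corank 1: A-series; mu = 6 gives A_6.

6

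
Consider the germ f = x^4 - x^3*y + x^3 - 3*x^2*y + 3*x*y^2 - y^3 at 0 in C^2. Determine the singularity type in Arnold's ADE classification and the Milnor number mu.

The Hessian of f at 0 is [[0, 0], [0, 0]] with rank 0, so corank 2. A Groebner basis of the Jacobian ideal J(f) in C{x,y} is {3*x^2 - 6*x*y + y^4 + y^3 + 3*y^2, x^3 + 3*x^2 - 6*x*y + 3*y^2, x^2*y + 3*x^2 - 6*x*y + 3*y^2, 2*x^2 + x*y^2 - 4*x*y - y^3/3 + 2*y^2}; counting standard monomials gives mu = 7. Corank 2; j^3 = (x - y)^3 is a perfect cube, so E-series; the 4-jet and mu = 7 give E_7.

Type E_7, Milnor number mu = 7.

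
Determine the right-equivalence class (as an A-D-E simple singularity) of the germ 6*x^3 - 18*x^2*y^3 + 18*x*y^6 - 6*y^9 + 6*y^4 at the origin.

The Hessian of f at 0 is [[0, 0], [0, 0]] with rank 0, so corank 2. A Groebner basis of the Jacobian ideal J(f) in C{x,y} is {y^3, x^2}; counting standard monomials gives mu = 6. Corank 2; j^3 = 6*x^3 is a perfect cube, so E-series; the 4-jet and mu = 6 give E_6.

E6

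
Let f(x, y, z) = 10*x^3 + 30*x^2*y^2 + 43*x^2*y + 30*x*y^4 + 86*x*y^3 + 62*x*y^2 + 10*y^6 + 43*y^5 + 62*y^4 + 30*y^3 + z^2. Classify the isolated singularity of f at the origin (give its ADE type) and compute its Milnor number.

The Hessian of f at 0 has rank 1. Corank 2; j^3 = (2*x + 3*y)*(5*x^2 + 14*x*y + 10*y^2) splits into three distinct lines over C (the quadratic factor has nonzero discriminant), so D_4.

Type D_4, Milnor number mu = 4.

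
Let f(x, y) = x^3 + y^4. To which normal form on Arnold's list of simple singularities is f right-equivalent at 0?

The Hessian of f at 0 has rank 0. Corank 2; j^3 = x^3 is a perfect cube, so E-series; the 4-jet and mu = 6 give E_6.

E6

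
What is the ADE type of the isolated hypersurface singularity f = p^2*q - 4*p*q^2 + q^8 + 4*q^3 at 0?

D9

The Hessian of f at 0 is [[0, 0], [0, 0]] with rank 0, so corank 2. A Groebner basis of the Jacobian ideal J(f) in C{p,q} is {p^2/8 + q^7 - q^2/2, p^3 - 8*q^3, p*q - 2*q^2}; counting standard monomials gives mu = 9. Corank 2; j^3 = q*(p - 2*q)^2 has shape L^2 M (L != M), so D-series; mu = 9 gives D_9.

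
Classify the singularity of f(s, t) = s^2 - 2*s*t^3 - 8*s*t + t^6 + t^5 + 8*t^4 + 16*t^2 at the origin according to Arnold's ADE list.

A4

The Hessian of f at 0 is [[2, -8], [-8, 32]] with rank 1, so corank 1. A Groebner basis of the Jacobian ideal J(f) in C{s,t} is {-s + t^3 + 4*t, s^2 - 16*t^2, s*t - 4*t^2}; counting standard monomials gives mu = 4. Corank 1: A-series; mu = 4 gives A_4.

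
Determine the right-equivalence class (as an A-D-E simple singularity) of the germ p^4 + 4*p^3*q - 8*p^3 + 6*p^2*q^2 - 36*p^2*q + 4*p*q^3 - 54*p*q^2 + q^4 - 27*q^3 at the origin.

E_6

The Hessian of f at 0 has rank 0. Corank 2; j^3 = -(2*p + 3*q)^3 is a perfect cube, so E-series; the 4-jet and mu = 6 give E_6.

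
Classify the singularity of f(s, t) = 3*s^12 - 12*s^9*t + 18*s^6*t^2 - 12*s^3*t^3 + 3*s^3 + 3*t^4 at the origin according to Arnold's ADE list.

E6

The Hessian of f at 0 has rank 0. Corank 2; j^3 = 3*s^3 is a perfect cube, so E-series; the 4-jet and mu = 6 give E_6.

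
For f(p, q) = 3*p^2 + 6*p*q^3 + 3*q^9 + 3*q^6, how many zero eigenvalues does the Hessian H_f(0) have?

The Hessian at 0 is [[6, 0], [0, 0]] of rank 1; hence corank 1.

1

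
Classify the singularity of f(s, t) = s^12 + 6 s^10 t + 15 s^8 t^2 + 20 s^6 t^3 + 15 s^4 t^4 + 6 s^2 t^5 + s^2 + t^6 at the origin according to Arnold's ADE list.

A_5

The Hessian of f at 0 has rank 1. Corank 1: A-series; mu = 5 gives A_5.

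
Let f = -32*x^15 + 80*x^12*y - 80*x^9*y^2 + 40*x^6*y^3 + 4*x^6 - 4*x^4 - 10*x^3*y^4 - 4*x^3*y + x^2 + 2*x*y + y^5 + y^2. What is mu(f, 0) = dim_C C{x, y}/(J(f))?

4

The Hessian of f at 0 has rank 1. Corank 1: A-series; mu = 4 gives A_4.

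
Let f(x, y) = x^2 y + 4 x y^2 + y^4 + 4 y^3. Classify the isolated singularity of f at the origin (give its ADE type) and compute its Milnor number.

The Hessian of f at 0 has rank 0. Corank 2; j^3 = y*(x + 2*y)^2 has shape L^2 M (L != M), so D-series; mu = 5 gives D_5.

Type D_5, Milnor number mu = 5.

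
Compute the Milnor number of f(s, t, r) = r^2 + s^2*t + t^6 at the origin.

7

The Hessian of f at 0 has rank 1. Corank 2; j^3 = s^2*t has shape L^2 M (L != M), so D-series; mu = 7 gives D_7.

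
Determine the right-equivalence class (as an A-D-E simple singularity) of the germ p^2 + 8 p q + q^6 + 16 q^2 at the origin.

A_{5}

The Hessian of f at 0 has rank 1. Corank 1: A-series; mu = 5 gives A_5.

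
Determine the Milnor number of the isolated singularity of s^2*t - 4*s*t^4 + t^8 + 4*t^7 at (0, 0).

9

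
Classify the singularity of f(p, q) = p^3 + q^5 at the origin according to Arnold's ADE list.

The Hessian of f at 0 is [[0, 0], [0, 0]] with rank 0, so corank 2. A Groebner basis of the Jacobian ideal J(f) in C{p,q} is {q^4, p^2}; counting standard monomials gives mu = 8. Corank 2; j^3 = p^3 is a perfect cube, so E-series; the 5-jet and mu = 8 give E_8.

E_{8}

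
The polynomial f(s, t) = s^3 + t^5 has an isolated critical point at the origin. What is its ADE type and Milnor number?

Type E_{8}, Milnor number mu = 8.

The Hessian of f at 0 has rank 0. Corank 2; j^3 = s^3 is a perfect cube, so E-series; the 5-jet and mu = 8 give E_8.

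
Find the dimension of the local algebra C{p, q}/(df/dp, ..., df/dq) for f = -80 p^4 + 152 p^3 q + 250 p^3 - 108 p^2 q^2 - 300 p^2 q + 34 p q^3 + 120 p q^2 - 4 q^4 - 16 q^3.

The Hessian of f at 0 is [[0, 0], [0, 0]] with rank 0, so corank 2. A Groebner basis of the Jacobian ideal J(f) in C{p,q} is {1171875*p^2/4 - 234375*p*q + q^4 + 125*q^3/4 + 46875*q^2, p^3 - 675*p^2/2 + 270*p*q - q^3/10 - 54*q^2, p^2*q - 2125*p^2/4 + 425*p*q - 13*q^3/60 - 85*q^2, -625*p^2 + p*q^2 + 500*p*q - 7*q^3/15 - 100*q^2}; counting standard monomials gives mu = 7. Corank 2; j^3 = 2*(5*p - 2*q)^3 is a perfect cube, so E-series; the 4-jet and mu = 7 give E_7.

7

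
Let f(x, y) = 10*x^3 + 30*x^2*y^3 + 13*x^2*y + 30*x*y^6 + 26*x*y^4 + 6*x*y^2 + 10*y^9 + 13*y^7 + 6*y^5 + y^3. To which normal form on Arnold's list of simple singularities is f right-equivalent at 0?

D_{4}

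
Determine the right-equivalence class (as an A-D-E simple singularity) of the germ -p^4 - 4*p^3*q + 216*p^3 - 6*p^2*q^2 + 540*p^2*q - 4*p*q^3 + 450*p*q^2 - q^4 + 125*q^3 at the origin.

The Hessian of f at 0 has rank 0. Corank 2; j^3 = (6*p + 5*q)^3 is a perfect cube, so E-series; the 4-jet and mu = 6 give E_6.

E6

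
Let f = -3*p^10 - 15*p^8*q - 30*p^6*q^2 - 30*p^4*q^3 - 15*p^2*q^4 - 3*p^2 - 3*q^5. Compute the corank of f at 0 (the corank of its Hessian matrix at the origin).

1

Hessian at 0 has rank 1.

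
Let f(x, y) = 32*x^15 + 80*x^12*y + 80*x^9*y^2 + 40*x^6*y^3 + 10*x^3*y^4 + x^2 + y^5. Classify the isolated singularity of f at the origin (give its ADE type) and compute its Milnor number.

The Hessian of f at 0 is [[2, 0], [0, 0]] with rank 1, so corank 1. A Groebner basis of the Jacobian ideal J(f) in C{x,y} is {y^4, x}; counting standard monomials gives mu = 4. Corank 1: A-series; mu = 4 gives A_4.

Type A_4, Milnor number mu = 4.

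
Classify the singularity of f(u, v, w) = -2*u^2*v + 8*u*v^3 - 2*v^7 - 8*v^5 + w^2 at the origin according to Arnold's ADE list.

The Hessian of f at 0 is [[0, 0, 0], [0, 0, 0], [0, 0, 2]] with rank 1, so corank 2. A Groebner basis of the Jacobian ideal J(f) in C{u,v,w} is {u^2*v^2 + 4*u^2/7 - 8*u*v^2/7, u^3 + 8*u^2/7 - 16*u*v^2/7, -u*v/2 + v^3, w}; counting standard monomials gives mu = 8. Corank 2; j^3 = -2*u^2*v has shape L^2 M (L != M), so D-series; mu = 8 gives D_8.

D_{8}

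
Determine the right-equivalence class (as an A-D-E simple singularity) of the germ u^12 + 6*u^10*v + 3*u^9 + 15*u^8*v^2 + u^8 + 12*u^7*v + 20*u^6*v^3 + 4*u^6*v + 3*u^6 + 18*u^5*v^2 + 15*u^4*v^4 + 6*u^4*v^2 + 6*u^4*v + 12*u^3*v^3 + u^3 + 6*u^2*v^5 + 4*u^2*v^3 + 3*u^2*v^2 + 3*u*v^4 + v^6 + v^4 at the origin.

E_6

The Hessian of f at 0 is [[0, 0], [0, 0]] with rank 0, so corank 2. A Groebner basis of the Jacobian ideal J(f) in C{u,v} is {u^3, u^2*v, u^2/2 + u*v^2, v^3}; counting standard monomials gives mu = 6. Corank 2; j^3 = u^3 is a perfect cube, so E-series; the 4-jet and mu = 6 give E_6.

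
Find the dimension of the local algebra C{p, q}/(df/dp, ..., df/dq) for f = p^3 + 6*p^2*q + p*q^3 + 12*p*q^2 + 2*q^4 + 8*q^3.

7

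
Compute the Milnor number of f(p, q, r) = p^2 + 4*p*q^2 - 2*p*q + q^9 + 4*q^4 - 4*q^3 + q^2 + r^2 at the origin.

8

The Hessian of f at 0 is [[2, -2, 0], [-2, 2, 0], [0, 0, 2]] with rank 2, so corank 1. A Groebner basis of the Jacobian ideal J(f) in C{p,q,r} is {p^4 - 4*p^3*q - 3*p^3 + 5*p^2*q + 5*p^2/4 - 3*p*q/2 - p/8 + q/8, p/2 + q^2 - q/2, r}; counting standard monomials gives mu = 8. Corank 1: A-series; mu = 8 gives A_8.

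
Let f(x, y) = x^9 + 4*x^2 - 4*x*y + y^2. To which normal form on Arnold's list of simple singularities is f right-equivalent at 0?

The Hessian of f at 0 has rank 1. Corank 1: A-series; mu = 8 gives A_8.

A_8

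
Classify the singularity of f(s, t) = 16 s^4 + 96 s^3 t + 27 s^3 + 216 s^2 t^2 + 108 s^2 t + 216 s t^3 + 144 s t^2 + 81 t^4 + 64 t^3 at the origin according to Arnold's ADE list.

E6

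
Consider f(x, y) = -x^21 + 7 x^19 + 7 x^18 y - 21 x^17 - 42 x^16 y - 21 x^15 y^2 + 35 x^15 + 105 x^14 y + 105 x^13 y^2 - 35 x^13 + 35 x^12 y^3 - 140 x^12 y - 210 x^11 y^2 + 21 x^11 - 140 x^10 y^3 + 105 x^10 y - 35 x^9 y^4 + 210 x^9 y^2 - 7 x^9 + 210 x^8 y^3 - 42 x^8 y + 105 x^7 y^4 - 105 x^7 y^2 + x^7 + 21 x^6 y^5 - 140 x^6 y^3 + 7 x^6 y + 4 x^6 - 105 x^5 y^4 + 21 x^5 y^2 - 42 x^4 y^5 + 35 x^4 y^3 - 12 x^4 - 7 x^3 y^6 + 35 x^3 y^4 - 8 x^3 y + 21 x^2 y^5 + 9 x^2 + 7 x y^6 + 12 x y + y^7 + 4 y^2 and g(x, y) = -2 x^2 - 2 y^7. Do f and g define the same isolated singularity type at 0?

The Hessian of f at 0 has rank 1. Corank 1: A-series; mu = 6 gives A_6. The Hessian of g at 0 has rank 1. Corank 1: A-series; mu = 6 gives A_6. Both have type A_6, hence right-equivalent.

Yes.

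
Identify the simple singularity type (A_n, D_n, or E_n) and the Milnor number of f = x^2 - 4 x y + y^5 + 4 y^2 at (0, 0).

Type A_{4}, Milnor number mu = 4.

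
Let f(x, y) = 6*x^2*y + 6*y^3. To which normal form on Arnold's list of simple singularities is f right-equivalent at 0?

D_4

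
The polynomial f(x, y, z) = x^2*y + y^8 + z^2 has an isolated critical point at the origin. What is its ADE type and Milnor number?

Type D_{9}, Milnor number mu = 9.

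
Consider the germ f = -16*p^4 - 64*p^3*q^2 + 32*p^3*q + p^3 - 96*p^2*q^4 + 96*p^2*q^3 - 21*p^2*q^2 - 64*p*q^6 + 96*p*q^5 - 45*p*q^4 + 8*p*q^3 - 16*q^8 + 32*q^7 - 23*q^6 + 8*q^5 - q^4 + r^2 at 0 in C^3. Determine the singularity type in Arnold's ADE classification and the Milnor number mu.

Type E_6, Milnor number mu = 6.

The Hessian of f at 0 has rank 1. Corank 2; j^3 = p^3 is a perfect cube, so E-series; the 4-jet and mu = 6 give E_6.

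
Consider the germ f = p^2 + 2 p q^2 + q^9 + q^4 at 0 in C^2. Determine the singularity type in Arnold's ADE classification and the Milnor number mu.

The Hessian of f at 0 has rank 1. Corank 1: A-series; mu = 8 gives A_8.

Type A8, Milnor number mu = 8.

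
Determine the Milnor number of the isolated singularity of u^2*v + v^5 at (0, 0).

6

The Hessian of f at 0 has rank 0. Corank 2; j^3 = u^2*v has shape L^2 M (L != M), so D-series; mu = 6 gives D_6.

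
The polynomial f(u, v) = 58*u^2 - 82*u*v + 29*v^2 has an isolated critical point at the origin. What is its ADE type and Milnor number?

Type A1, Milnor number mu = 1.

The Hessian of f at 0 is [[116, -82], [-82, 58]] with rank 2, so corank 0. A Groebner basis of the Jacobian ideal J(f) in C{u,v} is {u, v}; counting standard monomials gives mu = 1. Corank 0: nondegenerate Morse point, so A_1.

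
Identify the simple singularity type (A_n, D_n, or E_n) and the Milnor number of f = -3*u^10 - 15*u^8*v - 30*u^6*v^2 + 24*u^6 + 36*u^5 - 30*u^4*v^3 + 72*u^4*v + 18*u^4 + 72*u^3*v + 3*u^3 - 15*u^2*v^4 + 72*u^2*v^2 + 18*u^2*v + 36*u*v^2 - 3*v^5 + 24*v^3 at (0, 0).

Type E8, Milnor number mu = 8.

The Hessian of f at 0 is [[0, 0], [0, 0]] with rank 0, so corank 2. A Groebner basis of the Jacobian ideal J(f) in C{u,v} is {u^2/128 + u*v^3 + u*v^2/8 + u*v/32 + v^3/4 + v^2/32, v^4, u^3 + 3*u^2/4 + 3*u*v + 8*v^3 + 3*v^2, u^2*v - u^2/8 + 2*u*v^2 - u*v/2 - v^2/2}; counting standard monomials gives mu = 8. Corank 2; j^3 = 3*(u + 2*v)^3 is a perfect cube, so E-series; the 5-jet and mu = 8 give E_8.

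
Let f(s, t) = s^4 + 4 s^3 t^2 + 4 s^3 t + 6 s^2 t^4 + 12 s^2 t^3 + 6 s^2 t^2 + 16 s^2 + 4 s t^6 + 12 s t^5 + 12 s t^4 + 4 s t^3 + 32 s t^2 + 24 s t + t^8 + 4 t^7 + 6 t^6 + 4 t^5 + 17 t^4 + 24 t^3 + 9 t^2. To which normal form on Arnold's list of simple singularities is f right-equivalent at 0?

The Hessian of f at 0 has rank 1. Corank 1: A-series; mu = 3 gives A_3.

A_{3}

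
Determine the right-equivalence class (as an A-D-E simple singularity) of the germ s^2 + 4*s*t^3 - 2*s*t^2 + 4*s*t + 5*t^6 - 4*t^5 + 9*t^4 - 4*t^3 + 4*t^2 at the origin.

A5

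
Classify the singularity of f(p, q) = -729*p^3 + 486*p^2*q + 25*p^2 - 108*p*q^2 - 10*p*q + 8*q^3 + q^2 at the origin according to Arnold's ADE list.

A_{2}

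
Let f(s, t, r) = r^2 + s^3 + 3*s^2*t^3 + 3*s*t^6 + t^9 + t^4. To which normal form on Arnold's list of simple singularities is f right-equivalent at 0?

The Hessian of f at 0 has rank 1. Corank 2; j^3 = s^3 is a perfect cube, so E-series; the 4-jet and mu = 6 give E_6.

E_{6}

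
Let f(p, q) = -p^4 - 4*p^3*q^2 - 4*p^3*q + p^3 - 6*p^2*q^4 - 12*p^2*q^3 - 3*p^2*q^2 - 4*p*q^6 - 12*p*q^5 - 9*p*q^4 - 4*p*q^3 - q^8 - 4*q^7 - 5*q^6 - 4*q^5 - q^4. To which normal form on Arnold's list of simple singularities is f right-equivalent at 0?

E_6

The Hessian of f at 0 has rank 0. Corank 2; j^3 = p^3 is a perfect cube, so E-series; the 4-jet and mu = 6 give E_6.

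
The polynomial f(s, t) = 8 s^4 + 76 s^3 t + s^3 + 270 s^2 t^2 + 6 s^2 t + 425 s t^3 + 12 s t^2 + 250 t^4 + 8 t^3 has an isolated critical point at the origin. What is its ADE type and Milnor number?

Type E7, Milnor number mu = 7.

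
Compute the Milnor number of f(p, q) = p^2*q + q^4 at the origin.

5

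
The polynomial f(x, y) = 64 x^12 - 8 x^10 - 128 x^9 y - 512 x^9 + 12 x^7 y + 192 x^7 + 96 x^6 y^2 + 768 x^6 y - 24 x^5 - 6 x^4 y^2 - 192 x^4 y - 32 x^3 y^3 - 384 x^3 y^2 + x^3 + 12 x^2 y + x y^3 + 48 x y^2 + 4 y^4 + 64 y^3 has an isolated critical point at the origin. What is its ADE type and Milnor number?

Type E7, Milnor number mu = 7.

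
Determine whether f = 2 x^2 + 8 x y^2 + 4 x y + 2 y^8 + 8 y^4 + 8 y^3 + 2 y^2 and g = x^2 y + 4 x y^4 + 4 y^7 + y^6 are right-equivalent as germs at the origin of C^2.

The Hessian of f at 0 has rank 1. Corank 1: A-series; mu = 7 gives A_7. The Hessian of g at 0 has rank 0. Corank 2; j^3 = x^2*y has shape L^2 M (L != M), so D-series; mu = 7 gives D_7. f is A_7 but g is D_7, hence not right-equivalent.

No.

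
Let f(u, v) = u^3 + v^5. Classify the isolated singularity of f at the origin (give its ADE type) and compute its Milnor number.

Type E_8, Milnor number mu = 8.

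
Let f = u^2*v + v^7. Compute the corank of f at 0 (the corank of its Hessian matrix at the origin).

The Hessian at 0 is [[0, 0], [0, 0]] of rank 0; hence corank 2.

2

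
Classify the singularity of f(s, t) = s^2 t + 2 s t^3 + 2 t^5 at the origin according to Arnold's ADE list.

D_6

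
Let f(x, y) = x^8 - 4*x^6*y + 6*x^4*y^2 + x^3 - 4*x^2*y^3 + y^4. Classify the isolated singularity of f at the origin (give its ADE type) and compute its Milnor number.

Type E_6, Milnor number mu = 6.

The Hessian of f at 0 is [[0, 0], [0, 0]] with rank 0, so corank 2. A Groebner basis of the Jacobian ideal J(f) in C{x,y} is {y^3, x^2}; counting standard monomials gives mu = 6. Corank 2; j^3 = x^3 is a perfect cube, so E-series; the 4-jet and mu = 6 give E_6.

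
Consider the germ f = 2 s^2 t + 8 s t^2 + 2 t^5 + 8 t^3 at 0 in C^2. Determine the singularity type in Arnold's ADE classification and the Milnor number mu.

The Hessian of f at 0 has rank 0. Corank 2; j^3 = 2*t*(s + 2*t)^2 has shape L^2 M (L != M), so D-series; mu = 6 gives D_6.

Type D_{6}, Milnor number mu = 6.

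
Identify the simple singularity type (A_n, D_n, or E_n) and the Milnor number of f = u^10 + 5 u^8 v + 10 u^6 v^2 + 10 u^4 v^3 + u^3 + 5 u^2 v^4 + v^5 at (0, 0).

Type E_{8}, Milnor number mu = 8.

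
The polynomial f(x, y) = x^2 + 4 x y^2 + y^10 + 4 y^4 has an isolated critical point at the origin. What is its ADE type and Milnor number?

The Hessian of f at 0 is [[2, 0], [0, 0]] with rank 1, so corank 1. A Groebner basis of the Jacobian ideal J(f) in C{x,y} is {x^5, x^4*y, x/2 + y^2}; counting standard monomials gives mu = 9. Corank 1: A-series; mu = 9 gives A_9.

Type A_{9}, Milnor number mu = 9.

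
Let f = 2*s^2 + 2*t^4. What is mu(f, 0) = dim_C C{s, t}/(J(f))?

The Hessian of f at 0 has rank 1. Corank 1: A-series; mu = 3 gives A_3.

3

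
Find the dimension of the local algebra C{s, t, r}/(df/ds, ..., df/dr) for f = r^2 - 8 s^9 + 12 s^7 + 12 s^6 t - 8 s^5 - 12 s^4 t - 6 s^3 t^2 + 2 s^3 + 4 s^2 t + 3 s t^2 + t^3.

The Hessian of f at 0 has rank 1. Corank 2; j^3 = (s + t)*(2*s^2 + 2*s*t + t^2) splits into three distinct lines over C (the quadratic factor has nonzero discriminant), so D_4.

4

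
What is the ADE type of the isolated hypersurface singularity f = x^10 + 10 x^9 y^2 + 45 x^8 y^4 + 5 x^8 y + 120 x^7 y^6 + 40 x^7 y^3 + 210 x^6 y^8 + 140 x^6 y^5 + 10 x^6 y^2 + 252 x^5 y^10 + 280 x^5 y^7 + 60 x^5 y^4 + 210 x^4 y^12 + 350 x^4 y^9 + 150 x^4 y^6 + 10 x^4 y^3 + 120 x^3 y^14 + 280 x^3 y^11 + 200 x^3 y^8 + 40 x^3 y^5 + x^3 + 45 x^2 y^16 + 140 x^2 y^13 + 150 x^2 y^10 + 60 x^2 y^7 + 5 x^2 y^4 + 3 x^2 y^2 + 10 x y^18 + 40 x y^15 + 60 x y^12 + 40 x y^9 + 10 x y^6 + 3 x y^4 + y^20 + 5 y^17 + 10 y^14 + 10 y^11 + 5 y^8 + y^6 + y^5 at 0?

E8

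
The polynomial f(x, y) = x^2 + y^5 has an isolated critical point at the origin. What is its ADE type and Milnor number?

The Hessian of f at 0 has rank 1. Corank 1: A-series; mu = 4 gives A_4.

Type A_4, Milnor number mu = 4.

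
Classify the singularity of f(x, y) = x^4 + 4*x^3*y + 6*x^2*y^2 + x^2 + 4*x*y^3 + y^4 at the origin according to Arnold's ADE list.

A_{3}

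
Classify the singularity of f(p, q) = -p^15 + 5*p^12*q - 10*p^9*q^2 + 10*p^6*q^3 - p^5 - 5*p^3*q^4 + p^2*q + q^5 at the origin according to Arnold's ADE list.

The Hessian of f at 0 is [[0, 0], [0, 0]] with rank 0, so corank 2. A Groebner basis of the Jacobian ideal J(f) in C{p,q} is {p^2/5 + q^4, p^3, p*q}; counting standard monomials gives mu = 6. Corank 2; j^3 = p^2*q has shape L^2 M (L != M), so D-series; mu = 6 gives D_6.

D_{6}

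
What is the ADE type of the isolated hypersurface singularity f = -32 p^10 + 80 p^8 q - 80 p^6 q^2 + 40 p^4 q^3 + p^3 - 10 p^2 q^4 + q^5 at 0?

The Hessian of f at 0 has rank 0. Corank 2; j^3 = p^3 is a perfect cube, so E-series; the 5-jet and mu = 8 give E_8.

E8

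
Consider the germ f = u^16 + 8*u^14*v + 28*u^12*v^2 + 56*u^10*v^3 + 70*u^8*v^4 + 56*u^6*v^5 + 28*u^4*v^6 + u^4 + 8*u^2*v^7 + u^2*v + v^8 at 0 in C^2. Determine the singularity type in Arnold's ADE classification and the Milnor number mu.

Type D9, Milnor number mu = 9.

The Hessian of f at 0 has rank 0. Corank 2; j^3 = u^2*v has shape L^2 M (L != M), so D-series; mu = 9 gives D_9.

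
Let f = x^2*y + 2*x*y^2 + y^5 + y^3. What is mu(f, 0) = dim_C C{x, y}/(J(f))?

The Hessian of f at 0 has rank 0. Corank 2; j^3 = y*(x + y)^2 has shape L^2 M (L != M), so D-series; mu = 6 gives D_6.

6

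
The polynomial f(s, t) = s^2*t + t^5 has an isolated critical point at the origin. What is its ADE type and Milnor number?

Type D6, Milnor number mu = 6.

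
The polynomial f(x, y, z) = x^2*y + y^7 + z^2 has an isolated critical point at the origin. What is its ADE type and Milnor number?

Type D8, Milnor number mu = 8.

The Hessian of f at 0 has rank 1. Corank 2; j^3 = x^2*y has shape L^2 M (L != M), so D-series; mu = 8 gives D_8.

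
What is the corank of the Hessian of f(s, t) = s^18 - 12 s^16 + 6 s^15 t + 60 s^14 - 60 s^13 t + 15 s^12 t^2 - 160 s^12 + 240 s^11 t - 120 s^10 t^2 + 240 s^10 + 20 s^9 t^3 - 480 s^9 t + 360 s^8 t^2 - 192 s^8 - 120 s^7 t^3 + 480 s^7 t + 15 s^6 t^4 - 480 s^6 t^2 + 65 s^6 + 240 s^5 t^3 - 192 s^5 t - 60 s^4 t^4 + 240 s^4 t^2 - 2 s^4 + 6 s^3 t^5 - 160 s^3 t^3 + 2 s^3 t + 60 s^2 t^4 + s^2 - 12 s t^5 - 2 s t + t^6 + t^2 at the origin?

The Hessian at 0 is [[2, -2], [-2, 2]] of rank 1; hence corank 1.

1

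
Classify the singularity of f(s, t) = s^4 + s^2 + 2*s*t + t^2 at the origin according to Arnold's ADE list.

The Hessian of f at 0 is [[2, 2], [2, 2]] with rank 1, so corank 1. A Groebner basis of the Jacobian ideal J(f) in C{s,t} is {t^3, s + t}; counting standard monomials gives mu = 3. Corank 1: A-series; mu = 3 gives A_3.

A_{3}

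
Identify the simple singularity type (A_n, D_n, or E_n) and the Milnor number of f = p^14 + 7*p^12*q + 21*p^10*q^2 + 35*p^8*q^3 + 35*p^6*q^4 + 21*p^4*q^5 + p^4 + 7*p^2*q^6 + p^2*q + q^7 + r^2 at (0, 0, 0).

Type D_{8}, Milnor number mu = 8.

The Hessian of f at 0 is [[0, 0, 0], [0, 0, 0], [0, 0, 2]] with rank 1, so corank 2. A Groebner basis of the Jacobian ideal J(f) in C{p,q,r} is {p^2/7 + q^6, p^3, p*q, r}; counting standard monomials gives mu = 8. Corank 2; j^3 = p^2*q has shape L^2 M (L != M), so D-series; mu = 8 gives D_8.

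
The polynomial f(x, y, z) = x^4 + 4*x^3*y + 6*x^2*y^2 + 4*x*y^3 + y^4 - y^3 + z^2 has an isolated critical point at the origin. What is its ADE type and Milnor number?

Type E_{6}, Milnor number mu = 6.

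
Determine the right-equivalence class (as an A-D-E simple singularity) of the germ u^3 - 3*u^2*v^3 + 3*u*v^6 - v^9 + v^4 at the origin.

The Hessian of f at 0 is [[0, 0], [0, 0]] with rank 0, so corank 2. A Groebner basis of the Jacobian ideal J(f) in C{u,v} is {v^3, u^2}; counting standard monomials gives mu = 6. Corank 2; j^3 = u^3 is a perfect cube, so E-series; the 4-jet and mu = 6 give E_6.

E_6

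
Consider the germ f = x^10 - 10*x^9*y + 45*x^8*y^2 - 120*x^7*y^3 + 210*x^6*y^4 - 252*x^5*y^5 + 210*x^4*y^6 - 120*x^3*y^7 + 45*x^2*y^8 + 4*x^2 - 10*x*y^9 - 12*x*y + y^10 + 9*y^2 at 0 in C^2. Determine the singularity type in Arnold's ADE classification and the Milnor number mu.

Type A_{9}, Milnor number mu = 9.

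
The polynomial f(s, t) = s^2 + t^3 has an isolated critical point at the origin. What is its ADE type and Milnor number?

Type A_2, Milnor number mu = 2.

The Hessian of f at 0 has rank 1. Corank 1: A-series; mu = 2 gives A_2.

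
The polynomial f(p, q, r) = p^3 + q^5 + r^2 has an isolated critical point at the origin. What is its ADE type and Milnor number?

Type E8, Milnor number mu = 8.

The Hessian of f at 0 has rank 1. Corank 2; j^3 = p^3 is a perfect cube, so E-series; the 5-jet and mu = 8 give E_8.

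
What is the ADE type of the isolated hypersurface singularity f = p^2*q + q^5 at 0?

D_{6}

The Hessian of f at 0 has rank 0. Corank 2; j^3 = p^2*q has shape L^2 M (L != M), so D-series; mu = 6 gives D_6.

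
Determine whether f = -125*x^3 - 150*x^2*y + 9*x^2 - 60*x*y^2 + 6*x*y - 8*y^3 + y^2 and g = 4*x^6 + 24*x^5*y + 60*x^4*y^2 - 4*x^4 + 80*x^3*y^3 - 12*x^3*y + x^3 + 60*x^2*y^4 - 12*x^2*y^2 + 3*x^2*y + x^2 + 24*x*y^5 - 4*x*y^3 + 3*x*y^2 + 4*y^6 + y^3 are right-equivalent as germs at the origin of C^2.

Yes.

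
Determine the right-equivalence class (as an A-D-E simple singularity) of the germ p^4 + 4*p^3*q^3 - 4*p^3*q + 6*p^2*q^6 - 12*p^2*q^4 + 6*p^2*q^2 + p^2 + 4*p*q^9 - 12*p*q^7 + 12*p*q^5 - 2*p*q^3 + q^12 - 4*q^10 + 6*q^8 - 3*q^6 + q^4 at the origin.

A3

The Hessian of f at 0 has rank 1. Corank 1: A-series; mu = 3 gives A_3.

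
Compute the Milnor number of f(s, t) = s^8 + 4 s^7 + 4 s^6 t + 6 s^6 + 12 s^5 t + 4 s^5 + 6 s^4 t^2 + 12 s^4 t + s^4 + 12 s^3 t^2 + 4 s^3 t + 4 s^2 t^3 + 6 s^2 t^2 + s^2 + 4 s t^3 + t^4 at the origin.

3

The Hessian of f at 0 has rank 1. Corank 1: A-series; mu = 3 gives A_3.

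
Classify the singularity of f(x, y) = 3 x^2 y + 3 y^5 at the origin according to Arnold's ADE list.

D_{6}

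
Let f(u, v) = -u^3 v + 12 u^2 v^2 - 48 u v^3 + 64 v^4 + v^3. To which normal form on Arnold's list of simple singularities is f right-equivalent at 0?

E_{7}

The Hessian of f at 0 has rank 0. Corank 2; j^3 = v^3 is a perfect cube, so E-series; the 4-jet and mu = 7 give E_7.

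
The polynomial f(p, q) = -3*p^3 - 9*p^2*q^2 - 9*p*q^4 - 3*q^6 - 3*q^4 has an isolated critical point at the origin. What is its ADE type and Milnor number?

Type E_6, Milnor number mu = 6.

The Hessian of f at 0 has rank 0. Corank 2; j^3 = -3*p^3 is a perfect cube, so E-series; the 4-jet and mu = 6 give E_6.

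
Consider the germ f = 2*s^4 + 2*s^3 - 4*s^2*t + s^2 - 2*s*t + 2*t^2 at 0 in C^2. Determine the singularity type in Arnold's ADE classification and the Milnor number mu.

Type A_{1}, Milnor number mu = 1.

The Hessian of f at 0 is [[2, -2], [-2, 4]] with rank 2, so corank 0. A Groebner basis of the Jacobian ideal J(f) in C{s,t} is {s, t}; counting standard monomials gives mu = 1. Corank 0: nondegenerate Morse point, so A_1.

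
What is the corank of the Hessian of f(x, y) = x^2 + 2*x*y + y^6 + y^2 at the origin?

1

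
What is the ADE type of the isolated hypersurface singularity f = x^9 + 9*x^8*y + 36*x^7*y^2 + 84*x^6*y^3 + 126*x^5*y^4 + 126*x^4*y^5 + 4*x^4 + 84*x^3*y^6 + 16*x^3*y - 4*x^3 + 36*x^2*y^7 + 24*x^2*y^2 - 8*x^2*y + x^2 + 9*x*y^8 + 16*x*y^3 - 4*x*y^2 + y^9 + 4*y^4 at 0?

A_{8}

The Hessian of f at 0 has rank 1. Corank 1: A-series; mu = 8 gives A_8.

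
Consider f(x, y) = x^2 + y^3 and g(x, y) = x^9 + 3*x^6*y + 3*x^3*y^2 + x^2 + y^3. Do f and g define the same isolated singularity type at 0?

Yes.

The Hessian of f at 0 has rank 1. Corank 1: A-series; mu = 2 gives A_2. The Hessian of g at 0 has rank 1. Corank 1: A-series; mu = 2 gives A_2. Both have type A_2, hence right-equivalent.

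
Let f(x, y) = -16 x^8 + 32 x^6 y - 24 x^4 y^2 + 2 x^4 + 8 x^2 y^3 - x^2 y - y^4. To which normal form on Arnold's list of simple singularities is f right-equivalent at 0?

The Hessian of f at 0 has rank 0. Corank 2; j^3 = -x^2*y has shape L^2 M (L != M), so D-series; mu = 5 gives D_5.

D_{5}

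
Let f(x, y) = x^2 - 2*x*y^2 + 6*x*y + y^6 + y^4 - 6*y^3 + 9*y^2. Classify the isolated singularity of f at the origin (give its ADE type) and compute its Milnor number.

Type A5, Milnor number mu = 5.

The Hessian of f at 0 has rank 1. Corank 1: A-series; mu = 5 gives A_5.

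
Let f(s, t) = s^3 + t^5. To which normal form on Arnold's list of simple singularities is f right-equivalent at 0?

E_{8}

The Hessian of f at 0 has rank 0. Corank 2; j^3 = s^3 is a perfect cube, so E-series; the 5-jet and mu = 8 give E_8.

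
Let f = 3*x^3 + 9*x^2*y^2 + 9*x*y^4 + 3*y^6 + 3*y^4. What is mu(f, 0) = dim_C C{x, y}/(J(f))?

The Hessian of f at 0 is [[0, 0], [0, 0]] with rank 0, so corank 2. A Groebner basis of the Jacobian ideal J(f) in C{x,y} is {x^3, x^2*y, x^2/2 + x*y^2, y^3}; counting standard monomials gives mu = 6. Corank 2; j^3 = 3*x^3 is a perfect cube, so E-series; the 4-jet and mu = 6 give E_6.

6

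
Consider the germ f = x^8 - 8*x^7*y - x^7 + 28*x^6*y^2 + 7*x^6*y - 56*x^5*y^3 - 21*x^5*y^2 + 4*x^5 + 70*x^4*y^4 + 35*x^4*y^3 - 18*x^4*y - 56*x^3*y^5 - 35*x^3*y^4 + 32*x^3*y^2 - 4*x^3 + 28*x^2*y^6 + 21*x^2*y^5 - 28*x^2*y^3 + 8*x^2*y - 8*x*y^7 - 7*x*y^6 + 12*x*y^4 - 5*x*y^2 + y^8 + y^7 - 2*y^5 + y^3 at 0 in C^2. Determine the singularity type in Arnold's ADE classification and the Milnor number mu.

Type D_{9}, Milnor number mu = 9.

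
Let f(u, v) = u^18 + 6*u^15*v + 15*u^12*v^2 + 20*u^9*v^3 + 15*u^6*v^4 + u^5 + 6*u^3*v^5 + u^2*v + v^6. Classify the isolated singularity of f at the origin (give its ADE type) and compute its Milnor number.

Type D_{7}, Milnor number mu = 7.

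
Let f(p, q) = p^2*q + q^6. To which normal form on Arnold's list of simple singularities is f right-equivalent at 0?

The Hessian of f at 0 is [[0, 0], [0, 0]] with rank 0, so corank 2. A Groebner basis of the Jacobian ideal J(f) in C{p,q} is {p^2/6 + q^5, p^3, p*q}; counting standard monomials gives mu = 7. Corank 2; j^3 = p^2*q has shape L^2 M (L != M), so D-series; mu = 7 gives D_7.

D_{7}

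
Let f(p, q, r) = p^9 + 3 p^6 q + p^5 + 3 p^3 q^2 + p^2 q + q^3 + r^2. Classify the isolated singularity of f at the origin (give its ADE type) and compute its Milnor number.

The Hessian of f at 0 has rank 1. Corank 2; j^3 = q*(p^2 + q^2) splits into three distinct lines over C (the quadratic factor has nonzero discriminant), so D_4.

Type D_{4}, Milnor number mu = 4.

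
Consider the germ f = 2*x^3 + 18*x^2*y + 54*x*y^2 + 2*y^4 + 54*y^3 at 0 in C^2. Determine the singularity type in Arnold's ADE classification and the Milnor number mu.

The Hessian of f at 0 is [[0, 0], [0, 0]] with rank 0, so corank 2. A Groebner basis of the Jacobian ideal J(f) in C{x,y} is {y^3, x^2 + 6*x*y + 9*y^2}; counting standard monomials gives mu = 6. Corank 2; j^3 = 2*(x + 3*y)^3 is a perfect cube, so E-series; the 4-jet and mu = 6 give E_6.

Type E6, Milnor number mu = 6.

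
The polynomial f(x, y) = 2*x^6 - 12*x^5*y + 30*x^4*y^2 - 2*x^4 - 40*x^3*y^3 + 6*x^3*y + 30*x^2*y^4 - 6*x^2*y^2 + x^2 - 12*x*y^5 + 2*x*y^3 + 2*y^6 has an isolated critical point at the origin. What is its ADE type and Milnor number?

Type A_{5}, Milnor number mu = 5.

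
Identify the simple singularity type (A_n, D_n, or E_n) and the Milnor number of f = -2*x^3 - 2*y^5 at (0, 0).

The Hessian of f at 0 has rank 0. Corank 2; j^3 = -2*x^3 is a perfect cube, so E-series; the 5-jet and mu = 8 give E_8.

Type E8, Milnor number mu = 8.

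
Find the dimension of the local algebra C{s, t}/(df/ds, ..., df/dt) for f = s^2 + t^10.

9

The Hessian of f at 0 has rank 1. Corank 1: A-series; mu = 9 gives A_9.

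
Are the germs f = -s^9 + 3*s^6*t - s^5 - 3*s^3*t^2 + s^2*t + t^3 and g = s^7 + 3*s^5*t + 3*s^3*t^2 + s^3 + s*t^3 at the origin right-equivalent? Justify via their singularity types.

No.

The Hessian of f at 0 is [[0, 0], [0, 0]] with rank 0, so corank 2. A Groebner basis of the Jacobian ideal J(f) in C{s,t} is {t^3, s^2 + 3*t^2, s*t}; counting standard monomials gives mu = 4. Corank 2; j^3 = t*(s^2 + t^2) splits into three distinct lines over C (the quadratic factor has nonzero discriminant), so D_4. The Hessian of g at 0 is [[0, 0], [0, 0]] with rank 0, so corank 2. A Groebner basis of the Jacobian ideal J(g) in C{s,t} is {s^3, s*t^2, 3*s^2 + t^3}; counting standard monomials gives mu = 7. Corank 2; j^3 = s^3 is a perfect cube, so E-series; the 4-jet and mu = 7 give E_7. f is D_4 but g is E_7, hence not right-equivalent.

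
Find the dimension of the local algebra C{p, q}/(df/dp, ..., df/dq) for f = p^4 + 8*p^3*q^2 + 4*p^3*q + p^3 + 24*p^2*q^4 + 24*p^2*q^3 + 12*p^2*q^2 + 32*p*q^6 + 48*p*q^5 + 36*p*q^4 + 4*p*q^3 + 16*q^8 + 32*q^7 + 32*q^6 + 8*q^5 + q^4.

The Hessian of f at 0 is [[0, 0], [0, 0]] with rank 0, so corank 2. A Groebner basis of the Jacobian ideal J(f) in C{p,q} is {p^3, p^2*q, p^2/4 + p*q^2, -3*p^2/4 + q^3}; counting standard monomials gives mu = 6. Corank 2; j^3 = p^3 is a perfect cube, so E-series; the 4-jet and mu = 6 give E_6.

6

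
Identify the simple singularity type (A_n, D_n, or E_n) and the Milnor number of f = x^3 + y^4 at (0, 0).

The Hessian of f at 0 is [[0, 0], [0, 0]] with rank 0, so corank 2. A Groebner basis of the Jacobian ideal J(f) in C{x,y} is {y^3, x^2}; counting standard monomials gives mu = 6. Corank 2; j^3 = x^3 is a perfect cube, so E-series; the 4-jet and mu = 6 give E_6.

Type E_6, Milnor number mu = 6.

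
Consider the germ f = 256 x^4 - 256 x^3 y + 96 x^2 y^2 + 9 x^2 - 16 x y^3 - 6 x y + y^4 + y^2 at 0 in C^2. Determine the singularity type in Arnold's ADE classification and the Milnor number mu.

The Hessian of f at 0 has rank 1. Corank 1: A-series; mu = 3 gives A_3.

Type A_{3}, Milnor number mu = 3.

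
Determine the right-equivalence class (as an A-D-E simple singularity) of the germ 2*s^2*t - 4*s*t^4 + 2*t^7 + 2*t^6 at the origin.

D7

The Hessian of f at 0 has rank 0. Corank 2; j^3 = 2*s^2*t has shape L^2 M (L != M), so D-series; mu = 7 gives D_7.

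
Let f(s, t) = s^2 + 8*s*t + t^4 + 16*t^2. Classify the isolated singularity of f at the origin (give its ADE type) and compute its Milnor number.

Type A3, Milnor number mu = 3.

The Hessian of f at 0 has rank 1. Corank 1: A-series; mu = 3 gives A_3.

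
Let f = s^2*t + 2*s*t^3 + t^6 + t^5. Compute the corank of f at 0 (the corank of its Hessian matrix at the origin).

2

The Hessian at 0 is [[0, 0], [0, 0]] of rank 0; hence corank 2.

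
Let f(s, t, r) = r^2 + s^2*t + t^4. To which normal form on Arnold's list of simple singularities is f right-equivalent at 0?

D_{5}

The Hessian of f at 0 is [[0, 0, 0], [0, 0, 0], [0, 0, 2]] with rank 1, so corank 2. A Groebner basis of the Jacobian ideal J(f) in C{s,t,r} is {s^3, s^2/4 + t^3, s*t, r}; counting standard monomials gives mu = 5. Corank 2; j^3 = s^2*t has shape L^2 M (L != M), so D-series; mu = 5 gives D_5.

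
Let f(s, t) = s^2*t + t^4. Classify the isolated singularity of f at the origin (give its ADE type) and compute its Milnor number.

The Hessian of f at 0 has rank 0. Corank 2; j^3 = s^2*t has shape L^2 M (L != M), so D-series; mu = 5 gives D_5.

Type D_{5}, Milnor number mu = 5.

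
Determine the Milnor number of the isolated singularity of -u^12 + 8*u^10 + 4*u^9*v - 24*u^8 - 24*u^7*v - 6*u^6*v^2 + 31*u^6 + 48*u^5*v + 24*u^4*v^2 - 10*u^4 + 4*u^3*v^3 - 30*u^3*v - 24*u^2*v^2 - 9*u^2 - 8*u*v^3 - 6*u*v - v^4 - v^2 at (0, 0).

3

The Hessian of f at 0 is [[-18, -6], [-6, -2]] with rank 1, so corank 1. A Groebner basis of the Jacobian ideal J(f) in C{u,v} is {v^3, u + v/3}; counting standard monomials gives mu = 3. Corank 1: A-series; mu = 3 gives A_3.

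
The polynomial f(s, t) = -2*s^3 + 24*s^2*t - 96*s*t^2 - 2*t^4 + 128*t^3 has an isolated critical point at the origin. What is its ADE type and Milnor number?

Type E_6, Milnor number mu = 6.

The Hessian of f at 0 has rank 0. Corank 2; j^3 = -2*(s - 4*t)^3 is a perfect cube, so E-series; the 4-jet and mu = 6 give E_6.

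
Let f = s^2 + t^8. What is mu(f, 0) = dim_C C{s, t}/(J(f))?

7

The Hessian of f at 0 has rank 1. Corank 1: A-series; mu = 7 gives A_7.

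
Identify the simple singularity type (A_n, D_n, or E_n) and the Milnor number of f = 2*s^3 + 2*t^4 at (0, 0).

Type E_{6}, Milnor number mu = 6.

The Hessian of f at 0 is [[0, 0], [0, 0]] with rank 0, so corank 2. A Groebner basis of the Jacobian ideal J(f) in C{s,t} is {t^3, s^2}; counting standard monomials gives mu = 6. Corank 2; j^3 = 2*s^3 is a perfect cube, so E-series; the 4-jet and mu = 6 give E_6.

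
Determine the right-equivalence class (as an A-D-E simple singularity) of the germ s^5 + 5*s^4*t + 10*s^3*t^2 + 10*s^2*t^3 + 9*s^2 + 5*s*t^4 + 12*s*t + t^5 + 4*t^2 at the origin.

A_4

The Hessian of f at 0 has rank 1. Corank 1: A-series; mu = 4 gives A_4.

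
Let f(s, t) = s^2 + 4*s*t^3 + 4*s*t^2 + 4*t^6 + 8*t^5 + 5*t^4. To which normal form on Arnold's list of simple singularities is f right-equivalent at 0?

The Hessian of f at 0 has rank 1. Corank 1: A-series; mu = 3 gives A_3.

A3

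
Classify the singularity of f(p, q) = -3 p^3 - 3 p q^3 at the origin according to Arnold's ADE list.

E7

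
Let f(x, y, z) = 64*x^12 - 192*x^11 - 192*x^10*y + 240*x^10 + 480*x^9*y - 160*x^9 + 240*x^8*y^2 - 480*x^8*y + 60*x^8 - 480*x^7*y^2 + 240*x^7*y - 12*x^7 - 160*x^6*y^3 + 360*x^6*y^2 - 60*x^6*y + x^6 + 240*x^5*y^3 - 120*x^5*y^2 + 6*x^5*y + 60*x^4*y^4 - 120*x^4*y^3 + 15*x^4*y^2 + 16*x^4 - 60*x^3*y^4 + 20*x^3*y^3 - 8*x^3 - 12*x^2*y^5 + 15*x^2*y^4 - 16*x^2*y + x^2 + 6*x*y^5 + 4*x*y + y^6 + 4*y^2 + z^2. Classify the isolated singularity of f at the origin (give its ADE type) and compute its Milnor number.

The Hessian of f at 0 has rank 2. Corank 1: A-series; mu = 5 gives A_5.

Type A_{5}, Milnor number mu = 5.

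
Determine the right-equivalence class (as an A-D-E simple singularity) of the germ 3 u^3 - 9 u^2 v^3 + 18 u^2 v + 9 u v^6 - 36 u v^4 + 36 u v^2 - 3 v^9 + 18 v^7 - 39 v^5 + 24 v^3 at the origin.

The Hessian of f at 0 is [[0, 0], [0, 0]] with rank 0, so corank 2. A Groebner basis of the Jacobian ideal J(f) in C{u,v} is {-u^2/2 + u*v^3 - 2*u*v - 2*v^2, v^4, u^3 - 12*u*v^2 - 16*v^3, u^2*v + 4*u*v^2 + 4*v^3}; counting standard monomials gives mu = 8. Corank 2; j^3 = 3*(u + 2*v)^3 is a perfect cube, so E-series; the 5-jet and mu = 8 give E_8.

E_8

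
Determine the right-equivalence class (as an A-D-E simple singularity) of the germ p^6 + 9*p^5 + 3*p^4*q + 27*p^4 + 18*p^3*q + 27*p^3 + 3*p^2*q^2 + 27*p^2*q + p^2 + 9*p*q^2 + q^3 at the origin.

A2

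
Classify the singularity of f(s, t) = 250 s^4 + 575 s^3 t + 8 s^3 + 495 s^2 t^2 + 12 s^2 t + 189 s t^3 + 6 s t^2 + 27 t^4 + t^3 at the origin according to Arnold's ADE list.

The Hessian of f at 0 has rank 0. Corank 2; j^3 = (2*s + t)^3 is a perfect cube, so E-series; the 4-jet and mu = 7 give E_7.

E_{7}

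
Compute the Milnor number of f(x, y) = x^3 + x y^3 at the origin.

The Hessian of f at 0 has rank 0. Corank 2; j^3 = x^3 is a perfect cube, so E-series; the 4-jet and mu = 7 give E_7.

7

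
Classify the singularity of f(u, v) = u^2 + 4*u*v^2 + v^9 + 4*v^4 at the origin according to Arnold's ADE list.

The Hessian of f at 0 is [[2, 0], [0, 0]] with rank 1, so corank 1. A Groebner basis of the Jacobian ideal J(f) in C{u,v} is {u^4, u/2 + v^2}; counting standard monomials gives mu = 8. Corank 1: A-series; mu = 8 gives A_8.

A_{8}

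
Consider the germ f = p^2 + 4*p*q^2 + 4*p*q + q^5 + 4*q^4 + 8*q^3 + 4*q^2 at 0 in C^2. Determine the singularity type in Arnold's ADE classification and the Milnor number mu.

Type A4, Milnor number mu = 4.

The Hessian of f at 0 has rank 1. Corank 1: A-series; mu = 4 gives A_4.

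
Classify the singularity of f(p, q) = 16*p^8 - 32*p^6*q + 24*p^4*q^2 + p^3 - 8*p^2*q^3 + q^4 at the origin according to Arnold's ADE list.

E_{6}

The Hessian of f at 0 has rank 0. Corank 2; j^3 = p^3 is a perfect cube, so E-series; the 4-jet and mu = 6 give E_6.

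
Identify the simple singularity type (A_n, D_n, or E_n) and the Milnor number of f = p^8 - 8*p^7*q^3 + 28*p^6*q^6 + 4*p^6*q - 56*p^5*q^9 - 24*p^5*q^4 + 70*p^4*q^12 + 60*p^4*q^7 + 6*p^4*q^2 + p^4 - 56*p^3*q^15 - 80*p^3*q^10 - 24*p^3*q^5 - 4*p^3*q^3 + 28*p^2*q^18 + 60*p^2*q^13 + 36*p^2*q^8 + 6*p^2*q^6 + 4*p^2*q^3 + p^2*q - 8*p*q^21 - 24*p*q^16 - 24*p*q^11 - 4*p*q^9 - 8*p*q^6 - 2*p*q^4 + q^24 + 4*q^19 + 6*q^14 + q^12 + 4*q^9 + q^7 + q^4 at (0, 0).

The Hessian of f at 0 has rank 0. Corank 2; j^3 = p^2*q has shape L^2 M (L != M), so D-series; mu = 5 gives D_5.

Type D5, Milnor number mu = 5.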